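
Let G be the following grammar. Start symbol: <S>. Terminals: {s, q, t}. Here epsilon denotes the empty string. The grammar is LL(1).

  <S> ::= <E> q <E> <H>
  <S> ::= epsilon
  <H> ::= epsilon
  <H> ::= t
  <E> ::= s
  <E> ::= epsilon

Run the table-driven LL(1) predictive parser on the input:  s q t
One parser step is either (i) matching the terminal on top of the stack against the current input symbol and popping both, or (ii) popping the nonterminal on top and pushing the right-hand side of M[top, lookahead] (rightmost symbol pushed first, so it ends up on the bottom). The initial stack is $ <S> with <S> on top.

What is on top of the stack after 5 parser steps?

<H>

step 1: stack=$ <S>  input=s q t $  — expand <S> ::= <E> q <E> <H>
step 2: stack=$ <H> <E> q <E>  input=s q t $  — expand <E> ::= s
step 3: stack=$ <H> <E> q s  input=s q t $  — match s
step 4: stack=$ <H> <E> q  input=q t $  — match q
step 5: stack=$ <H> <E>  input=t $  — expand <E> ::= epsilon
Stack after step 5: $ <H> (top = <H>).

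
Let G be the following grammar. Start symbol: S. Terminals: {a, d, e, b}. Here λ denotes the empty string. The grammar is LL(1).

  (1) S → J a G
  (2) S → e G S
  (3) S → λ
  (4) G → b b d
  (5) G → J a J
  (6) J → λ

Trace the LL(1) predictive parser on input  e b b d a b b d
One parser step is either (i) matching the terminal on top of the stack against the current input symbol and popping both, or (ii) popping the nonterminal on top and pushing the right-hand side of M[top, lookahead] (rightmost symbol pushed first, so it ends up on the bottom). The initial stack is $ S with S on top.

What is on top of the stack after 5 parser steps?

     Stack      Input              Action
  1  $ S        e b b d a b b d $  expand S → e G S
  2  $ S G e    e b b d a b b d $  match e
  3  $ S G      b b d a b b d $    expand G → b b d
  4  $ S d b b  b b d a b b d $    match b
  5  $ S d b    b d a b b d $      match b
Stack after step 5: $ S d (top = d).

d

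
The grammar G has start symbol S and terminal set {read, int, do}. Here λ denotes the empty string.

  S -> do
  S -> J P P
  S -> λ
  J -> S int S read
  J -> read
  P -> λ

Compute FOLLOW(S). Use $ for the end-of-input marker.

FIRST(P) = {λ}
FIRST(S) = {λ, do, int, read}  (via J P P)
FIRST(J) = {do, int, read}  (via S int S read)
FOLLOW(S) includes $ since S is the start symbol.
FOLLOW(S): in J->S int S read (occurrence 1), S is followed by int S read with FIRST {int}; in J->S int S read (occurrence 2), S is followed by read with FIRST {read}. Thus FOLLOW(S) = {$, int, read}.
FOLLOW(J): in S->J P P, J is followed by P P with FIRST {λ}; in S->J P P, the suffix after J is nullable, so FOLLOW(J) ⊇ FOLLOW(S) = {$, int, read}. Thus FOLLOW(J) = {$, int, read}.
FOLLOW(P): in S->J P P (occurrence 1), P is followed by P with FIRST {λ}; in S->J P P (occurrence 1), the suffix after P is nullable, so FOLLOW(P) ⊇ FOLLOW(S) = {$, int, read}; in S->J P P (occurrence 2), the suffix after P is empty, so FOLLOW(P) ⊇ FOLLOW(S) = {$, int, read}. Thus FOLLOW(P) = {$, int, read}.

{$, int, read}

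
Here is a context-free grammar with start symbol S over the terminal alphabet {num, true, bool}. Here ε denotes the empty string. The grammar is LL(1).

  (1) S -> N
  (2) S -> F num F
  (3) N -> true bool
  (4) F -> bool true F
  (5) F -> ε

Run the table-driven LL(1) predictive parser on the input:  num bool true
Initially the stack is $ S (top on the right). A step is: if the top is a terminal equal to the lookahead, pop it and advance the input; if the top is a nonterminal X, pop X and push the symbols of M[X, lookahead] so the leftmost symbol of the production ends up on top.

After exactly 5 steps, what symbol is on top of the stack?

true

     Stack          Input            Action
  1  $ S            num bool true $  expand S -> F num F
  2  $ F num F      num bool true $  expand F -> ε
  3  $ F num        num bool true $  match num
  4  $ F            bool true $      expand F -> bool true F
  5  $ F true bool  bool true $      match bool
Stack after step 5: $ F true (top = true).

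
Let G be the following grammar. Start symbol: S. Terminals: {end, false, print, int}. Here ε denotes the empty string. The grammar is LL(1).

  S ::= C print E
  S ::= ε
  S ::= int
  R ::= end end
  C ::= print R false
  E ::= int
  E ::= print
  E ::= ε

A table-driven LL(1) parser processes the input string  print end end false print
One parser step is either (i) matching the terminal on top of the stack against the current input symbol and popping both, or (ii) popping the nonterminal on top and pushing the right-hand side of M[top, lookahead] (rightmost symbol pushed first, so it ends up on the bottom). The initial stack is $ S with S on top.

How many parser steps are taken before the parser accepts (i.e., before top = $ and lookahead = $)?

     Stack                    Input                        Action
  1  $ S                      print end end false print $  expand S ::= C print E
  2  $ E print C              print end end false print $  expand C ::= print R false
  3  $ E print false R print  print end end false print $  match print
  4  $ E print false R        end end false print $        expand R ::= end end
  5  $ E print false end end  end end false print $        match end
  6  $ E print false end      end false print $            match end
  7  $ E print false          false print $                match false
  8  $ E print                print $                      match print
  9  $ E                      $                            expand E ::= ε
Accept reached after 9 steps.

9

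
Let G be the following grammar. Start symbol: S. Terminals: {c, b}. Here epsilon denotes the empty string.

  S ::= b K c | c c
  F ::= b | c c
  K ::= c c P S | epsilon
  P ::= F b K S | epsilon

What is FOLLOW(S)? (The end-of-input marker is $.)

FIRST(S): from S::=b K c we get {b}; from S::=c c we get {c}. So FIRST(S) = {b, c}.
FIRST(F): from F::=b we get {b}; from F::=c c we get {c}. So FIRST(F) = {b, c}.
FIRST(K): from K::=c c P S we get {c}; from K::=epsilon we get {epsilon}. So FIRST(K) = {epsilon, c}.
FIRST(P): from P::=F b K S we get {b, c}; from P::=epsilon we get {epsilon}. So FIRST(P) = {epsilon, b, c}.
FOLLOW(S) includes $ since S is the start symbol.
FOLLOW(F): in P::=F b K S, F is followed by b K S with FIRST {b}. Thus FOLLOW(F) = {b}.
FOLLOW(K): in S::=b K c, K is followed by c with FIRST {c}; in P::=F b K S, K is followed by S with FIRST {b, c}. Thus FOLLOW(K) = {b, c}.
FOLLOW(P): in K::=c c P S, P is followed by S with FIRST {b, c}. Thus FOLLOW(P) = {b, c}.
FOLLOW(S): in K::=c c P S, the suffix after S is empty, so FOLLOW(S) ⊇ FOLLOW(K) = {b, c}; in P::=F b K S, the suffix after S is empty, so FOLLOW(S) ⊇ FOLLOW(P) = {b, c}. Thus FOLLOW(S) = {$, b, c}.

{$, b, c}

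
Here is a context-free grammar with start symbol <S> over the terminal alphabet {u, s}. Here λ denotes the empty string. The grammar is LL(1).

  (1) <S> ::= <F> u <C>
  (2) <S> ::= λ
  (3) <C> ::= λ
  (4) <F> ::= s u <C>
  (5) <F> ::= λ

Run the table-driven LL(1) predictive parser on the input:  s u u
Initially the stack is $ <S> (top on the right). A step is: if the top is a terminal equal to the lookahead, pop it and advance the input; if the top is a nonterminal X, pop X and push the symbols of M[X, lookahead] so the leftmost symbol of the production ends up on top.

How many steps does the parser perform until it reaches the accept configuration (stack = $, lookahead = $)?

     Stack            Input    Action
  1  $ <S>            s u u $  expand <S> ::= <F> u <C>
  2  $ <C> u <F>      s u u $  expand <F> ::= s u <C>
  3  $ <C> u <C> u s  s u u $  match s
  4  $ <C> u <C> u    u u $    match u
  5  $ <C> u <C>      u $      expand <C> ::= λ
  6  $ <C> u          u $      match u
  7  $ <C>            $        expand <C> ::= λ
Accept reached after 7 steps.

7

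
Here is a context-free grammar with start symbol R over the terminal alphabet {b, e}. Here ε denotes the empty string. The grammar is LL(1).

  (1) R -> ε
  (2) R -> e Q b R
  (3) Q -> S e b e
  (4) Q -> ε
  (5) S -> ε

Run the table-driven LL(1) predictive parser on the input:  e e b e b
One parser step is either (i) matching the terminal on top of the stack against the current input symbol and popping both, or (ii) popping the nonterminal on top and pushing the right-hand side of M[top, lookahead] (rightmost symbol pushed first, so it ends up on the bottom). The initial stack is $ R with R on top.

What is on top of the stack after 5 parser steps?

b

     Stack          Input        Action
  1  $ R            e e b e b $  expand R -> e Q b R
  2  $ R b Q e      e e b e b $  match e
  3  $ R b Q        e b e b $    expand Q -> S e b e
  4  $ R b e b e S  e b e b $    expand S -> ε
  5  $ R b e b e    e b e b $    match e
Stack after step 5: $ R b e b (top = b).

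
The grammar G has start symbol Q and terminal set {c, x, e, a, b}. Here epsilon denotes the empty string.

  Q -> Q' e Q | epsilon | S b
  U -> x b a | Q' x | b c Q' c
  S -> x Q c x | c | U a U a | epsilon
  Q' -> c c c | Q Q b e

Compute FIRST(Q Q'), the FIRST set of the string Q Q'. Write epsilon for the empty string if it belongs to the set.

{b, c, x}

FIRST(Q): from Q->Q' e Q we get {b, c, x}; from Q->epsilon we get {epsilon}; from Q->S b we get {b, c, x}. So FIRST(Q) = {epsilon, b, c, x}.
FIRST(Q'): from Q'->c c c we get {c}; from Q'->Q Q b e we get {b, c, x}. So FIRST(Q') = {b, c, x}.
FIRST(U): from U->x b a we get {x}; from U->Q' x we get {b, c, x}; from U->b c Q' c we get {b}. So FIRST(U) = {b, c, x}.
FIRST(S): from S->x Q c x we get {x}; from S->c we get {c}; from S->U a U a we get {b, c, x}; from S->epsilon we get {epsilon}. So FIRST(S) = {epsilon, b, c, x}.
FIRST(Q Q'): take FIRST of each symbol in turn, carrying on past any symbol whose FIRST contains epsilon; result {b, c, x}.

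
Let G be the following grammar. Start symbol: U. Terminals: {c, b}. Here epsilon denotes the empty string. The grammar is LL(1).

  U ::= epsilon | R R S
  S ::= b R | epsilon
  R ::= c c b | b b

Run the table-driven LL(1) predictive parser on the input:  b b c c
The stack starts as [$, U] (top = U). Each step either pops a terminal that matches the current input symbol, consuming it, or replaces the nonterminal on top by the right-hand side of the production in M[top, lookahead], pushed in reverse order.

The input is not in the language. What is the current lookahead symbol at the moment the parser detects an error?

step 1: stack=$ U  input=b b c c $  — expand U ::= R R S
step 2: stack=$ S R R  input=b b c c $  — expand R ::= b b
step 3: stack=$ S R b b  input=b b c c $  — match b
step 4: stack=$ S R b  input=b c c $  — match b
step 5: stack=$ S R  input=c c $  — expand R ::= c c b
step 6: stack=$ S b c c  input=c c $  — match c
step 7: stack=$ S b c  input=c $  — match c
step 8: stack=$ S b  input=$  — error: top is terminal b but lookahead is $

$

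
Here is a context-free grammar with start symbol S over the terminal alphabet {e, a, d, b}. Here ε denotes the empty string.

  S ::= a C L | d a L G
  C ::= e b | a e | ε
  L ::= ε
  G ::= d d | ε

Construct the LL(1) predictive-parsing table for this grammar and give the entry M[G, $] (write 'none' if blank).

G ::= ε

FIRST(S) = {a, d}
FIRST(C) = {ε, a, e}
FIRST(L) = {ε}
FIRST(G) = {ε, d}
FOLLOW(S) includes $ since S is the start symbol.
FOLLOW(S): S appears on no right-hand side. Thus FOLLOW(S) = {$}.
FOLLOW(G): in S::=d a L G, the suffix after G is empty, so FOLLOW(G) ⊇ FOLLOW(S) = {$}. Thus FOLLOW(G) = {$}.
For G ::= d d: FIRST(d d) = {d}, so it goes in M[G, t] for t ∈ {d}.
For G ::= ε: FIRST(ε) = {ε}, so it goes in M[G, t] for t ∈ {}; since ε ∈ FIRST, also for every t ∈ FOLLOW(G) = {$}.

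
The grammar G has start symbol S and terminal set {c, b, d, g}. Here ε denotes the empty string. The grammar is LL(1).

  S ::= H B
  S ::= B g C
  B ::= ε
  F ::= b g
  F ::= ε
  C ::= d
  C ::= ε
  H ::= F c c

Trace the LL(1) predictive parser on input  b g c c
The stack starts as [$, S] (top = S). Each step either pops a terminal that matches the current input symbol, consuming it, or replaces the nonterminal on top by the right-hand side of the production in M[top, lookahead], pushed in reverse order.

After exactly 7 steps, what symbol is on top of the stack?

step 1: stack=$ S  input=b g c c $  — expand S ::= H B
step 2: stack=$ B H  input=b g c c $  — expand H ::= F c c
step 3: stack=$ B c c F  input=b g c c $  — expand F ::= b g
step 4: stack=$ B c c g b  input=b g c c $  — match b
step 5: stack=$ B c c g  input=g c c $  — match g
step 6: stack=$ B c c  input=c c $  — match c
step 7: stack=$ B c  input=c $  — match c
Stack after step 7: $ B (top = B).

B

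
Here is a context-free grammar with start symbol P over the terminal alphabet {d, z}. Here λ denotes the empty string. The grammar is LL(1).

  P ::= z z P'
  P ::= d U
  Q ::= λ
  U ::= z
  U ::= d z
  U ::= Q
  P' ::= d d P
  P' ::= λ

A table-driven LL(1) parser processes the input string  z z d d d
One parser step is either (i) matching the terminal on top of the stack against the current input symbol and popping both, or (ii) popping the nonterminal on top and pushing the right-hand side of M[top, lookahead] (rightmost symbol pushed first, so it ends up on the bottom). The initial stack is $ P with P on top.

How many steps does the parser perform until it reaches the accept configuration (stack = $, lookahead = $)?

10

step 1: stack=$ P  input=z z d d d $  — expand P ::= z z P'
step 2: stack=$ P' z z  input=z z d d d $  — match z
step 3: stack=$ P' z  input=z d d d $  — match z
step 4: stack=$ P'  input=d d d $  — expand P' ::= d d P
step 5: stack=$ P d d  input=d d d $  — match d
step 6: stack=$ P d  input=d d $  — match d
step 7: stack=$ P  input=d $  — expand P ::= d U
step 8: stack=$ U d  input=d $  — match d
step 9: stack=$ U  input=$  — expand U ::= Q
step 10: stack=$ Q  input=$  — expand Q ::= λ
Accept reached after 10 steps.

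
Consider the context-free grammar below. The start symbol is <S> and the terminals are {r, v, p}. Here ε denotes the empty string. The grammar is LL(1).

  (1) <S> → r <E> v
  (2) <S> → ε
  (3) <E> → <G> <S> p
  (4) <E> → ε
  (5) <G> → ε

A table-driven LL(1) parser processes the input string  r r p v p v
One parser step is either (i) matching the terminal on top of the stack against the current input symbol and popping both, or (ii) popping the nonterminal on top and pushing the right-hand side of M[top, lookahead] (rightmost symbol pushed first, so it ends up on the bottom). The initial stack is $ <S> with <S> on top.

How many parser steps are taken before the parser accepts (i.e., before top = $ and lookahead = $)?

13

step 1: stack=$ <S>  input=r r p v p v $  — expand <S> → r <E> v
step 2: stack=$ v <E> r  input=r r p v p v $  — match r
step 3: stack=$ v <E>  input=r p v p v $  — expand <E> → <G> <S> p
step 4: stack=$ v p <S> <G>  input=r p v p v $  — expand <G> → ε
step 5: stack=$ v p <S>  input=r p v p v $  — expand <S> → r <E> v
step 6: stack=$ v p v <E> r  input=r p v p v $  — match r
step 7: stack=$ v p v <E>  input=p v p v $  — expand <E> → <G> <S> p
step 8: stack=$ v p v p <S> <G>  input=p v p v $  — expand <G> → ε
step 9: stack=$ v p v p <S>  input=p v p v $  — expand <S> → ε
step 10: stack=$ v p v p  input=p v p v $  — match p
step 11: stack=$ v p v  input=v p v $  — match v
step 12: stack=$ v p  input=p v $  — match p
step 13: stack=$ v  input=v $  — match v
Accept reached after 13 steps.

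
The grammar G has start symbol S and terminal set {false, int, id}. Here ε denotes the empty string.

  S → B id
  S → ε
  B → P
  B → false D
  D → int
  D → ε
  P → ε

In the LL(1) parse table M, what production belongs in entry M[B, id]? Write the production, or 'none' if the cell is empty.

B → P

FIRST(D): from D→int we get {int}; from D→ε we get {ε}. So FIRST(D) = {ε, int}.
FIRST(P): from P→ε we get {ε}. So FIRST(P) = {ε}.
FIRST(B): from B→P we get {ε}; from B→false D we get {false}. So FIRST(B) = {ε, false}.
FIRST(S): from S→B id we get {false, id}; from S→ε we get {ε}. So FIRST(S) = {ε, false, id}.
FOLLOW(S) includes $ since S is the start symbol.
FOLLOW(B): in S→B id, B is followed by id with FIRST {id}. Thus FOLLOW(B) = {id}.
For B → P: FIRST(P) = {ε}, so it goes in M[B, t] for t ∈ {}; since ε ∈ FIRST, also for every t ∈ FOLLOW(B) = {id}.
For B → false D: FIRST(false D) = {false}, so it goes in M[B, t] for t ∈ {false}.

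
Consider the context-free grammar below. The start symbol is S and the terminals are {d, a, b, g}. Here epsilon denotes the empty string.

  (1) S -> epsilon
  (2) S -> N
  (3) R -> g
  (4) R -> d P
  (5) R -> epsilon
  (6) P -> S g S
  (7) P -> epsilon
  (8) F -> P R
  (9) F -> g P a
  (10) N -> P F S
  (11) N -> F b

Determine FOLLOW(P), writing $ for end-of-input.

FIRST(R) = {epsilon, d, g}
FIRST(S) = {epsilon, b, d, g}  (via N)
FIRST(P) = {epsilon, b, d, g}  (via S g S)
FIRST(F) = {epsilon, b, d, g}  (via P R)
FIRST(N) = {epsilon, b, d, g}  (via P F S, F b)
FOLLOW(S) includes $ since S is the start symbol.
FOLLOW(S): in P->S g S (occurrence 1), S is followed by g S with FIRST {g}; in P->S g S (occurrence 2), the suffix after S is empty, so FOLLOW(S) ⊇ FOLLOW(P) = {$, a, b, d, g}; in N->P F S, the suffix after S is empty, so FOLLOW(S) ⊇ FOLLOW(N) = {$, a, b, d, g}. Thus FOLLOW(S) = {$, a, b, d, g}.
FOLLOW(N): in S->N, the suffix after N is empty, so FOLLOW(N) ⊇ FOLLOW(S) = {$, a, b, d, g}. Thus FOLLOW(N) = {$, a, b, d, g}.
FOLLOW(F): in N->P F S, F is followed by S with FIRST {epsilon, b, d, g}; in N->P F S, the suffix after F is nullable, so FOLLOW(F) ⊇ FOLLOW(N) = {$, a, b, d, g}; in N->F b, F is followed by b with FIRST {b}. Thus FOLLOW(F) = {$, a, b, d, g}.
FOLLOW(R): in F->P R, the suffix after R is empty, so FOLLOW(R) ⊇ FOLLOW(F) = {$, a, b, d, g}. Thus FOLLOW(R) = {$, a, b, d, g}.
FOLLOW(P): in R->d P, the suffix after P is empty, so FOLLOW(P) ⊇ FOLLOW(R) = {$, a, b, d, g}; in F->P R, P is followed by R with FIRST {epsilon, d, g}; in F->P R, the suffix after P is nullable, so FOLLOW(P) ⊇ FOLLOW(F) = {$, a, b, d, g}; in F->g P a, P is followed by a with FIRST {a}; in N->P F S, P is followed by F S with FIRST {epsilon, b, d, g}; in N->P F S, the suffix after P is nullable, so FOLLOW(P) ⊇ FOLLOW(N) = {$, a, b, d, g}. Thus FOLLOW(P) = {$, a, b, d, g}.

{$, a, b, d, g}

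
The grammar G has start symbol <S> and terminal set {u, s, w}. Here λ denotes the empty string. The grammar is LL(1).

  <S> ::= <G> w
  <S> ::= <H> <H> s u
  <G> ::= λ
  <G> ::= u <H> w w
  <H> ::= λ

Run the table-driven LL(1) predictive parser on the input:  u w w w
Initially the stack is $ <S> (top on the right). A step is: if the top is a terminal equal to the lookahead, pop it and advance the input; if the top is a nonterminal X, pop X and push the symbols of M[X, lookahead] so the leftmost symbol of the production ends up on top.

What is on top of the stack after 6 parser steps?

w

     Stack          Input      Action
  1  $ <S>          u w w w $  expand <S> ::= <G> w
  2  $ w <G>        u w w w $  expand <G> ::= u <H> w w
  3  $ w w w <H> u  u w w w $  match u
  4  $ w w w <H>    w w w $    expand <H> ::= λ
  5  $ w w w        w w w $    match w
  6  $ w w          w w $      match w
Stack after step 6: $ w (top = w).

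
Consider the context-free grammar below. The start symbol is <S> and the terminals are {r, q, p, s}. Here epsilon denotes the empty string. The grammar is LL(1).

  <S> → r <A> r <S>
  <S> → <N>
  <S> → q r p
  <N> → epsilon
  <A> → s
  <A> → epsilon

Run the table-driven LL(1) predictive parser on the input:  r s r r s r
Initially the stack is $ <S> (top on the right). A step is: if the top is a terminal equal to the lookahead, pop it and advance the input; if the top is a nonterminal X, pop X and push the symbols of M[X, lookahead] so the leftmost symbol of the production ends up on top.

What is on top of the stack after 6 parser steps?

r

step 1: stack=$ <S>  input=r s r r s r $  — expand <S> → r <A> r <S>
step 2: stack=$ <S> r <A> r  input=r s r r s r $  — match r
step 3: stack=$ <S> r <A>  input=s r r s r $  — expand <A> → s
step 4: stack=$ <S> r s  input=s r r s r $  — match s
step 5: stack=$ <S> r  input=r r s r $  — match r
step 6: stack=$ <S>  input=r s r $  — expand <S> → r <A> r <S>
Stack after step 6: $ <S> r <A> r (top = r).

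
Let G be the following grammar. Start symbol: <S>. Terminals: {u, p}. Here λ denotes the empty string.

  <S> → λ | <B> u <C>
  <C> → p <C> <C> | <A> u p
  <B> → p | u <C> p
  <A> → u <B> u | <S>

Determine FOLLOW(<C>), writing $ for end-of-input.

FIRST(<B>): from <B>→p we get {p}; from <B>→u <C> p we get {u}. So FIRST(<B>) = {p, u}.
FIRST(<S>): from <S>→λ we get {λ}; from <S>→<B> u <C> we get {p, u}. So FIRST(<S>) = {λ, p, u}.
FIRST(<A>): from <A>→u <B> u we get {u}; from <A>→<S> we get {λ, p, u}. So FIRST(<A>) = {λ, p, u}.
FIRST(<C>): from <C>→p <C> <C> we get {p}; from <C>→<A> u p we get {p, u}. So FIRST(<C>) = {p, u}.
FOLLOW(<S>) includes $ since <S> is the start symbol.
FOLLOW(<B>): in <S>→<B> u <C>, <B> is followed by u <C> with FIRST {u}; in <A>→u <B> u, <B> is followed by u with FIRST {u}. Thus FOLLOW(<B>) = {u}.
FOLLOW(<A>): in <C>→<A> u p, <A> is followed by u p with FIRST {u}. Thus FOLLOW(<A>) = {u}.
FOLLOW(<S>): in <A>→<S>, the suffix after <S> is empty, so FOLLOW(<S>) ⊇ FOLLOW(<A>) = {u}. Thus FOLLOW(<S>) = {$, u}.
FOLLOW(<C>): in <S>→<B> u <C>, the suffix after <C> is empty, so FOLLOW(<C>) ⊇ FOLLOW(<S>) = {$, u}; in <C>→p <C> <C> (occurrence 1), <C> is followed by <C> with FIRST {p, u}; in <C>→p <C> <C> (occurrence 2), the suffix after <C> is empty (adds nothing new); in <B>→u <C> p, <C> is followed by p with FIRST {p}. Thus FOLLOW(<C>) = {$, p, u}.

{$, p, u}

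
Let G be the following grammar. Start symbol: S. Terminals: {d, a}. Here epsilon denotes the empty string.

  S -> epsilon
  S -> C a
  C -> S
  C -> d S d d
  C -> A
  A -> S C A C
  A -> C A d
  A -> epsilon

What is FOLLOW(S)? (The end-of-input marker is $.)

FIRST(S): from S->epsilon we get {epsilon}; from S->C a we get {a, d}. So FIRST(S) = {epsilon, a, d}.
FIRST(C): from C->S we get {epsilon, a, d}; from C->d S d d we get {d}; from C->A we get {epsilon, a, d}. So FIRST(C) = {epsilon, a, d}.
FIRST(A): from A->S C A C we get {epsilon, a, d}; from A->C A d we get {a, d}; from A->epsilon we get {epsilon}. So FIRST(A) = {epsilon, a, d}.
FOLLOW(S) includes $ since S is the start symbol.
FOLLOW(S): in C->S, the suffix after S is empty, so FOLLOW(S) ⊇ FOLLOW(C) = {a, d}; in C->d S d d, S is followed by d d with FIRST {d}; in A->S C A C, S is followed by C A C with FIRST {epsilon, a, d}; in A->S C A C, the suffix after S is nullable, so FOLLOW(S) ⊇ FOLLOW(A) = {a, d}. Thus FOLLOW(S) = {$, a, d}.
FOLLOW(C): in S->C a, C is followed by a with FIRST {a}; in A->S C A C (occurrence 1), C is followed by A C with FIRST {epsilon, a, d}; in A->S C A C (occurrence 1), the suffix after C is nullable, so FOLLOW(C) ⊇ FOLLOW(A) = {a, d}; in A->S C A C (occurrence 2), the suffix after C is empty, so FOLLOW(C) ⊇ FOLLOW(A) = {a, d}; in A->C A d, C is followed by A d with FIRST {a, d}. Thus FOLLOW(C) = {a, d}.
FOLLOW(A): in C->A, the suffix after A is empty, so FOLLOW(A) ⊇ FOLLOW(C) = {a, d}; in A->S C A C, A is followed by C with FIRST {epsilon, a, d}; in A->S C A C, the suffix after A is nullable (adds nothing new); in A->C A d, A is followed by d with FIRST {d}. Thus FOLLOW(A) = {a, d}.

{$, a, d}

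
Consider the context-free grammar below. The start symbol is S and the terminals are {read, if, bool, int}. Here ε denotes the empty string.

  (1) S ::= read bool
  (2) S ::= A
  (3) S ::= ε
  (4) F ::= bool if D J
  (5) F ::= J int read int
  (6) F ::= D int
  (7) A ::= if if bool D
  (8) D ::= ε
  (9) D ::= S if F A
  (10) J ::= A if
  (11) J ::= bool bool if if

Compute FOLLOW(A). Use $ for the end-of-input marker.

FIRST(A) = {if}
FIRST(S) = {ε, if, read}  (via A)
FIRST(J) = {bool, if}  (via A if)
FIRST(D) = {ε, if, read}  (via S if F A)
FIRST(F) = {bool, if, int, read}  (via J int read int, D int)
FOLLOW(S) includes $ since S is the start symbol.
FOLLOW(S): in D::=S if F A, S is followed by if F A with FIRST {if}. Thus FOLLOW(S) = {$, if}.
FOLLOW(F): in D::=S if F A, F is followed by A with FIRST {if}. Thus FOLLOW(F) = {if}.
FOLLOW(J): in F::=bool if D J, the suffix after J is empty, so FOLLOW(J) ⊇ FOLLOW(F) = {if}; in F::=J int read int, J is followed by int read int with FIRST {int}. Thus FOLLOW(J) = {if, int}.
FOLLOW(A): in S::=A, the suffix after A is empty, so FOLLOW(A) ⊇ FOLLOW(S) = {$, if}; in D::=S if F A, the suffix after A is empty, so FOLLOW(A) ⊇ FOLLOW(D) = {$, bool, if, int}; in J::=A if, A is followed by if with FIRST {if}. Thus FOLLOW(A) = {$, bool, if, int}.
FOLLOW(D): in F::=bool if D J, D is followed by J with FIRST {bool, if}; in F::=D int, D is followed by int with FIRST {int}; in A::=if if bool D, the suffix after D is empty, so FOLLOW(D) ⊇ FOLLOW(A) = {$, bool, if, int}. Thus FOLLOW(D) = {$, bool, if, int}.

{$, bool, if, int}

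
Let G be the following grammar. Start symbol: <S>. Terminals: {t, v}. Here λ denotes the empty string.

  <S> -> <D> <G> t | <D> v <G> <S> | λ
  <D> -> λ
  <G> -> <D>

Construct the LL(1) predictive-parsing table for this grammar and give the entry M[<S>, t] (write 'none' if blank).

FIRST(<D>) = {λ}
FIRST(<G>) = {λ}  (via <D>)
FIRST(<S>) = {λ, t, v}  (via <D> <G> t, <D> v <G> <S>)
FOLLOW(<S>) includes $ since <S> is the start symbol.
FOLLOW(<S>): in <S>-><D> v <G> <S>, the suffix after <S> is empty (adds nothing new). Thus FOLLOW(<S>) = {$}.
For <S> -> <D> <G> t: FIRST(<D> <G> t) = {t}, so it goes in M[<S>, t] for t ∈ {t}.
For <S> -> <D> v <G> <S>: FIRST(<D> v <G> <S>) = {v}, so it goes in M[<S>, t] for t ∈ {v}.
For <S> -> λ: FIRST(λ) = {λ}, so it goes in M[<S>, t] for t ∈ {}; since λ ∈ FIRST, also for every t ∈ FOLLOW(<S>) = {$}.

<S> -> <D> <G> t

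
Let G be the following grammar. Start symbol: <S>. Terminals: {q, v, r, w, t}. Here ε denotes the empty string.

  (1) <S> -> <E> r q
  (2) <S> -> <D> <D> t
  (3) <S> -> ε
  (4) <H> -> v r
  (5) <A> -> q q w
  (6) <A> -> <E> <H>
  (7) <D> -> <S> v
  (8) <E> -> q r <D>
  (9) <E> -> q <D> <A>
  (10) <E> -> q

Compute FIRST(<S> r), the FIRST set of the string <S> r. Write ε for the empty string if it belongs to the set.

FIRST(<H>) = {v}
FIRST(<E>) = {q}
FIRST(<A>) = {q}  (via <E> <H>)
FIRST(<S>) = {ε, q, v}  (via <E> r q, <D> <D> t)
FIRST(<D>) = {q, v}  (via <S> v)
FIRST(<S> r): take FIRST of each symbol in turn, carrying on past any symbol whose FIRST contains ε; result {q, r, v}.

{q, r, v}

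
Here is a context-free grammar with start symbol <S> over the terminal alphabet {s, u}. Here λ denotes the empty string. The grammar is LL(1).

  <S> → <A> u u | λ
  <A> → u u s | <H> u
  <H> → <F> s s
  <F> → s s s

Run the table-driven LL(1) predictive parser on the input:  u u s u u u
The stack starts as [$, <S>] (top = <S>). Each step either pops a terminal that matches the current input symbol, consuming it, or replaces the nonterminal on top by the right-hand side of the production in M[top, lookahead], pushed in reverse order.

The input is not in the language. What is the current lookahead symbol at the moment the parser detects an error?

u

     Stack        Input          Action
  1  $ <S>        u u s u u u $  expand <S> → <A> u u
  2  $ u u <A>    u u s u u u $  expand <A> → u u s
  3  $ u u s u u  u u s u u u $  match u
  4  $ u u s u    u s u u u $    match u
  5  $ u u s      s u u u $      match s
  6  $ u u        u u u $        match u
  7  $ u          u u $          match u
  8  $            u $            error: stack empty but input remains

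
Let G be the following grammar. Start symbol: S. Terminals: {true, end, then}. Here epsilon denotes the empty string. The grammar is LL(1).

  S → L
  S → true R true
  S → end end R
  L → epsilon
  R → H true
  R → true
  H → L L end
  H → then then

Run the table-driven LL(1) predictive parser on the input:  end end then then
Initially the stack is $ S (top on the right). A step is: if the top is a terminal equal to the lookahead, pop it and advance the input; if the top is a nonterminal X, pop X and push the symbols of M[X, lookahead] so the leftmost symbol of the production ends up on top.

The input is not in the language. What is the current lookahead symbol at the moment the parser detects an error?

step 1: stack=$ S  input=end end then then $  — expand S → end end R
step 2: stack=$ R end end  input=end end then then $  — match end
step 3: stack=$ R end  input=end then then $  — match end
step 4: stack=$ R  input=then then $  — expand R → H true
step 5: stack=$ true H  input=then then $  — expand H → then then
step 6: stack=$ true then then  input=then then $  — match then
step 7: stack=$ true then  input=then $  — match then
step 8: stack=$ true  input=$  — error: top is terminal true but lookahead is $

$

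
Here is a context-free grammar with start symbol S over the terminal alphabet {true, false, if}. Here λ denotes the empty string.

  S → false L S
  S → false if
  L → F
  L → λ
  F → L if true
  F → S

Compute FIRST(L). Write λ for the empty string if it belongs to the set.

FIRST(S): from S→false L S we get {false}; from S→false if we get {false}. So FIRST(S) = {false}.
FIRST(L): from L→F we get {false, if}; from L→λ we get {λ}. So FIRST(L) = {λ, false, if}.
FIRST(F): from F→L if true we get {false, if}; from F→S we get {false}. So FIRST(F) = {false, if}.

{λ, false, if}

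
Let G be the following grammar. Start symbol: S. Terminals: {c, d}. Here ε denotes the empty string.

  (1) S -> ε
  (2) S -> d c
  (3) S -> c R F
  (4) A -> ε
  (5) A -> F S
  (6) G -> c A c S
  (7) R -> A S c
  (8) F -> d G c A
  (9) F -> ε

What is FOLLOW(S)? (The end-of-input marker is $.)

FIRST(S): from S->ε we get {ε}; from S->d c we get {d}; from S->c R F we get {c}. So FIRST(S) = {ε, c, d}.
FIRST(G): from G->c A c S we get {c}. So FIRST(G) = {c}.
FIRST(F): from F->d G c A we get {d}; from F->ε we get {ε}. So FIRST(F) = {ε, d}.
FIRST(A): from A->ε we get {ε}; from A->F S we get {ε, c, d}. So FIRST(A) = {ε, c, d}.
FIRST(R): from R->A S c we get {c, d}. So FIRST(R) = {c, d}.
FOLLOW(S) includes $ since S is the start symbol.
FOLLOW(G): in F->d G c A, G is followed by c A with FIRST {c}. Thus FOLLOW(G) = {c}.
FOLLOW(S): in A->F S, the suffix after S is empty, so FOLLOW(S) ⊇ FOLLOW(A) = {$, c, d}; in G->c A c S, the suffix after S is empty, so FOLLOW(S) ⊇ FOLLOW(G) = {c}; in R->A S c, S is followed by c with FIRST {c}. Thus FOLLOW(S) = {$, c, d}.
FOLLOW(R): in S->c R F, R is followed by F with FIRST {ε, d}; in S->c R F, the suffix after R is nullable, so FOLLOW(R) ⊇ FOLLOW(S) = {$, c, d}. Thus FOLLOW(R) = {$, c, d}.
FOLLOW(A): in G->c A c S, A is followed by c S with FIRST {c}; in R->A S c, A is followed by S c with FIRST {c, d}; in F->d G c A, the suffix after A is empty, so FOLLOW(A) ⊇ FOLLOW(F) = {$, c, d}. Thus FOLLOW(A) = {$, c, d}.
FOLLOW(F): in S->c R F, the suffix after F is empty, so FOLLOW(F) ⊇ FOLLOW(S) = {$, c, d}; in A->F S, F is followed by S with FIRST {ε, c, d}; in A->F S, the suffix after F is nullable, so FOLLOW(F) ⊇ FOLLOW(A) = {$, c, d}. Thus FOLLOW(F) = {$, c, d}.

{$, c, d}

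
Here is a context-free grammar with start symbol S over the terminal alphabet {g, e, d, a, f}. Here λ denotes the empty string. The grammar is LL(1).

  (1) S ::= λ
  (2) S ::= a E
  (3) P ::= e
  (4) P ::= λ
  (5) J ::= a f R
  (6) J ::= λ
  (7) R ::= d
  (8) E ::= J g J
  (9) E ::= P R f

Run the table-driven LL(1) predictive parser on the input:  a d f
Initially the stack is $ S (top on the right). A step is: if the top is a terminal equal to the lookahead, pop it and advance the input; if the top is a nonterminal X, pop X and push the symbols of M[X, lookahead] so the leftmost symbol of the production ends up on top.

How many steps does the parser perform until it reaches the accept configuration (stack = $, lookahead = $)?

     Stack    Input    Action
  1  $ S      a d f $  expand S ::= a E
  2  $ E a    a d f $  match a
  3  $ E      d f $    expand E ::= P R f
  4  $ f R P  d f $    expand P ::= λ
  5  $ f R    d f $    expand R ::= d
  6  $ f d    d f $    match d
  7  $ f      f $      match f
Accept reached after 7 steps.

7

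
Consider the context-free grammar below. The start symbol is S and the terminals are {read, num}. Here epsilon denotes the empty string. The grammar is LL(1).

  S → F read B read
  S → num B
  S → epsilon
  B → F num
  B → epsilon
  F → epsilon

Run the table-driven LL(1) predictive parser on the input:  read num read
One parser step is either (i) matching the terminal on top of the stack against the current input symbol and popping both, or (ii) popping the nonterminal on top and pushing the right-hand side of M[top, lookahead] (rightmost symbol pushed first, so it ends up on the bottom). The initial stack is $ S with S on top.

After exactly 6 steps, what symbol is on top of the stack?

read

     Stack            Input            Action
  1  $ S              read num read $  expand S → F read B read
  2  $ read B read F  read num read $  expand F → epsilon
  3  $ read B read    read num read $  match read
  4  $ read B         num read $       expand B → F num
  5  $ read num F     num read $       expand F → epsilon
  6  $ read num       num read $       match num
Stack after step 6: $ read (top = read).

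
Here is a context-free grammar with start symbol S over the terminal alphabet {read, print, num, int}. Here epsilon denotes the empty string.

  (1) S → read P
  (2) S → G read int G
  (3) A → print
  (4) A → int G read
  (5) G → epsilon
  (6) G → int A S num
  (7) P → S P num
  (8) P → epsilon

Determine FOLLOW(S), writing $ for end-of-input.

{$, int, num, read}

FIRST(A) = {int, print}
FIRST(G) = {epsilon, int}
FIRST(S) = {int, read}  (via G read int G)
FIRST(P) = {epsilon, int, read}  (via S P num)
FOLLOW(S) includes $ since S is the start symbol.
FOLLOW(S): in G→int A S num, S is followed by num with FIRST {num}; in P→S P num, S is followed by P num with FIRST {int, num, read}. Thus FOLLOW(S) = {$, int, num, read}.
FOLLOW(A): in G→int A S num, A is followed by S num with FIRST {int, read}. Thus FOLLOW(A) = {int, read}.
FOLLOW(G): in S→G read int G (occurrence 1), G is followed by read int G with FIRST {read}; in S→G read int G (occurrence 2), the suffix after G is empty, so FOLLOW(G) ⊇ FOLLOW(S) = {$, int, num, read}; in A→int G read, G is followed by read with FIRST {read}. Thus FOLLOW(G) = {$, int, num, read}.
FOLLOW(P): in S→read P, the suffix after P is empty, so FOLLOW(P) ⊇ FOLLOW(S) = {$, int, num, read}; in P→S P num, P is followed by num with FIRST {num}. Thus FOLLOW(P) = {$, int, num, read}.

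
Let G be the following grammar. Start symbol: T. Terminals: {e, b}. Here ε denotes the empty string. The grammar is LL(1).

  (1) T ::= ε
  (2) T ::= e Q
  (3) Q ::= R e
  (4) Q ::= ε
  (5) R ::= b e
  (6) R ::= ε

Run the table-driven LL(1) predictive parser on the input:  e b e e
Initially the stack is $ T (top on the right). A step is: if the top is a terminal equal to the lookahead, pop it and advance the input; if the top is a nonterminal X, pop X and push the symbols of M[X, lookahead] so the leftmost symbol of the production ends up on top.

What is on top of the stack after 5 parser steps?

     Stack    Input      Action
  1  $ T      e b e e $  expand T ::= e Q
  2  $ Q e    e b e e $  match e
  3  $ Q      b e e $    expand Q ::= R e
  4  $ e R    b e e $    expand R ::= b e
  5  $ e e b  b e e $    match b
Stack after step 5: $ e e (top = e).

e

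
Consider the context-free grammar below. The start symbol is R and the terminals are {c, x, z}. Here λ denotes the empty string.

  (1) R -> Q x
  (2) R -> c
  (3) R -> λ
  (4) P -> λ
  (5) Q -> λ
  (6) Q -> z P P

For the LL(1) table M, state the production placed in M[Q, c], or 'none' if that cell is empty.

FIRST(P) = {λ}
FIRST(Q) = {λ, z}
FIRST(R) = {λ, c, x, z}  (via Q x)
FOLLOW(R) includes $ since R is the start symbol.
FOLLOW(Q): in R->Q x, Q is followed by x with FIRST {x}. Thus FOLLOW(Q) = {x}.
For Q -> λ: FIRST(λ) = {λ}, so it goes in M[Q, t] for t ∈ {}; since λ ∈ FIRST, also for every t ∈ FOLLOW(Q) = {x}.
For Q -> z P P: FIRST(z P P) = {z}, so it goes in M[Q, t] for t ∈ {z}.
None of these place a production in M[Q, c].

none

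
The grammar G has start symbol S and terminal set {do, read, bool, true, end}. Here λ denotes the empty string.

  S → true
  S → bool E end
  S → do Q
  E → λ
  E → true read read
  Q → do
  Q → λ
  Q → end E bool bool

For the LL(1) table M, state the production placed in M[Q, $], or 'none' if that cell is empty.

Q → λ

FIRST(S): from S→true we get {true}; from S→bool E end we get {bool}; from S→do Q we get {do}. So FIRST(S) = {bool, do, true}.
FIRST(E): from E→λ we get {λ}; from E→true read read we get {true}. So FIRST(E) = {λ, true}.
FIRST(Q): from Q→do we get {do}; from Q→λ we get {λ}; from Q→end E bool bool we get {end}. So FIRST(Q) = {λ, do, end}.
FOLLOW(S) includes $ since S is the start symbol.
FOLLOW(S): S appears on no right-hand side. Thus FOLLOW(S) = {$}.
FOLLOW(Q): in S→do Q, the suffix after Q is empty, so FOLLOW(Q) ⊇ FOLLOW(S) = {$}. Thus FOLLOW(Q) = {$}.
For Q → do: FIRST(do) = {do}, so it goes in M[Q, t] for t ∈ {do}.
For Q → λ: FIRST(λ) = {λ}, so it goes in M[Q, t] for t ∈ {}; since λ ∈ FIRST, also for every t ∈ FOLLOW(Q) = {$}.
For Q → end E bool bool: FIRST(end E bool bool) = {end}, so it goes in M[Q, t] for t ∈ {end}.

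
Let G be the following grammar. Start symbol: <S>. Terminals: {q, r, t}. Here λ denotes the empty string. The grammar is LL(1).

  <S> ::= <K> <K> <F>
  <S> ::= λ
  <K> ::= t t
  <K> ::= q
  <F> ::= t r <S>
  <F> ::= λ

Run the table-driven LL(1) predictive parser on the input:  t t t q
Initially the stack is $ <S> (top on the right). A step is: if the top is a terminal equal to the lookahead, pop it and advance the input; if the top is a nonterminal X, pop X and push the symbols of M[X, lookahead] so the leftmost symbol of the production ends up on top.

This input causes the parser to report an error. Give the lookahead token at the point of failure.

q

step 1: stack=$ <S>  input=t t t q $  — expand <S> ::= <K> <K> <F>
step 2: stack=$ <F> <K> <K>  input=t t t q $  — expand <K> ::= t t
step 3: stack=$ <F> <K> t t  input=t t t q $  — match t
step 4: stack=$ <F> <K> t  input=t t q $  — match t
step 5: stack=$ <F> <K>  input=t q $  — expand <K> ::= t t
step 6: stack=$ <F> t t  input=t q $  — match t
step 7: stack=$ <F> t  input=q $  — error: top is terminal t but lookahead is q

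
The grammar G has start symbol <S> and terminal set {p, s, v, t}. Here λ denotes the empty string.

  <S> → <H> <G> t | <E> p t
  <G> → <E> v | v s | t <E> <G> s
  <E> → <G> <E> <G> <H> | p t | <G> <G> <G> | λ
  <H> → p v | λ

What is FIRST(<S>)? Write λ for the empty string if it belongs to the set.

FIRST(<H>) = {λ, p}
FIRST(<S>) = {p, t, v}  (via <H> <G> t, <E> p t)
FIRST(<G>) = {p, t, v}  (via <E> v)
FIRST(<E>) = {λ, p, t, v}  (via <G> <E> <G> <H>, <G> <G> <G>)

{p, t, v}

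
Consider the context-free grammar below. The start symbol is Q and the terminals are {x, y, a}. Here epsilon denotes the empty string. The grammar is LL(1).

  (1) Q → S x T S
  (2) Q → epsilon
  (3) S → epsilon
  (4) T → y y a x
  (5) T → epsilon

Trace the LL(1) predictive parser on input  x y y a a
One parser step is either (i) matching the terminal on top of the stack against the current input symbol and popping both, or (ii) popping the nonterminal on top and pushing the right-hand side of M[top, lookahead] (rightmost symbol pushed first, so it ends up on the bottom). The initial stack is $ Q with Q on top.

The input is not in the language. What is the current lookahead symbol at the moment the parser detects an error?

a

     Stack        Input        Action
  1  $ Q          x y y a a $  expand Q → S x T S
  2  $ S T x S    x y y a a $  expand S → epsilon
  3  $ S T x      x y y a a $  match x
  4  $ S T        y y a a $    expand T → y y a x
  5  $ S x a y y  y y a a $    match y
  6  $ S x a y    y a a $      match y
  7  $ S x a      a a $        match a
  8  $ S x        a $          error: top is terminal x but lookahead is a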